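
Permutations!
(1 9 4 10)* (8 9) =(1 8 9 4 10) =[0, 8, 2, 3, 10, 5, 6, 7, 9, 4, 1]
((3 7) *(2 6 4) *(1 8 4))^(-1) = ((1 8 4 2 6)(3 7))^(-1) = (1 6 2 4 8)(3 7)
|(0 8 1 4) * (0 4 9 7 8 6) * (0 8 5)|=7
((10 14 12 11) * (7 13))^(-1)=((7 13)(10 14 12 11))^(-1)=(7 13)(10 11 12 14)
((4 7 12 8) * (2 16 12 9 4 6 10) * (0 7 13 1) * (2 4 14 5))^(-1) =(0 1 13 4 10 6 8 12 16 2 5 14 9 7)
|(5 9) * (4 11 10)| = |(4 11 10)(5 9)| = 6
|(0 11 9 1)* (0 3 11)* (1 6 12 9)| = 3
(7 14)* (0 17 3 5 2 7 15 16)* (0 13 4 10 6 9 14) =(0 17 3 5 2 7)(4 10 6 9 14 15 16 13) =[17, 1, 7, 5, 10, 2, 9, 0, 8, 14, 6, 11, 12, 4, 15, 16, 13, 3]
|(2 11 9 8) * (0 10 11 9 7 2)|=7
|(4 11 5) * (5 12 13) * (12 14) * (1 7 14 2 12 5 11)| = |(1 7 14 5 4)(2 12 13 11)| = 20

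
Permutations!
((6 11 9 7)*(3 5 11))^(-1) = ((3 5 11 9 7 6))^(-1) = (3 6 7 9 11 5)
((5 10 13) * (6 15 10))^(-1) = ((5 6 15 10 13))^(-1) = (5 13 10 15 6)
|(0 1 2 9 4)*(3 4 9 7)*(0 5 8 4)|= 15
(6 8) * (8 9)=(6 9 8)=[0, 1, 2, 3, 4, 5, 9, 7, 6, 8]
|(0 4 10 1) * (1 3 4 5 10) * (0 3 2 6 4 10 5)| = 6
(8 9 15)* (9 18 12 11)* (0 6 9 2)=(0 6 9 15 8 18 12 11 2)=[6, 1, 0, 3, 4, 5, 9, 7, 18, 15, 10, 2, 11, 13, 14, 8, 16, 17, 12]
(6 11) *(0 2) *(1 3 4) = (0 2)(1 3 4)(6 11) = [2, 3, 0, 4, 1, 5, 11, 7, 8, 9, 10, 6]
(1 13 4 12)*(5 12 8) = (1 13 4 8 5 12) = [0, 13, 2, 3, 8, 12, 6, 7, 5, 9, 10, 11, 1, 4]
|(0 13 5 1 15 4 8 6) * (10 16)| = |(0 13 5 1 15 4 8 6)(10 16)| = 8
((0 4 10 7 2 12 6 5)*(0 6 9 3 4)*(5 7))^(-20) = ((2 12 9 3 4 10 5 6 7))^(-20) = (2 6 10 3 12 7 5 4 9)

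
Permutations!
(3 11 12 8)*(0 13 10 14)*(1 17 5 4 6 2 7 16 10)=[13, 17, 7, 11, 6, 4, 2, 16, 3, 9, 14, 12, 8, 1, 0, 15, 10, 5]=(0 13 1 17 5 4 6 2 7 16 10 14)(3 11 12 8)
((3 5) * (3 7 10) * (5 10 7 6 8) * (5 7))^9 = ((3 10)(5 6 8 7))^9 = (3 10)(5 6 8 7)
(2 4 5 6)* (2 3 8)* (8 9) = (2 4 5 6 3 9 8) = [0, 1, 4, 9, 5, 6, 3, 7, 2, 8]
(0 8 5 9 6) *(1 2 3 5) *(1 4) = [8, 2, 3, 5, 1, 9, 0, 7, 4, 6] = (0 8 4 1 2 3 5 9 6)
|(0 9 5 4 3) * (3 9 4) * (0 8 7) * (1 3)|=8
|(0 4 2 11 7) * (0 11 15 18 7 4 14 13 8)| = |(0 14 13 8)(2 15 18 7 11 4)| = 12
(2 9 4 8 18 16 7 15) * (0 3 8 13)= (0 3 8 18 16 7 15 2 9 4 13)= [3, 1, 9, 8, 13, 5, 6, 15, 18, 4, 10, 11, 12, 0, 14, 2, 7, 17, 16]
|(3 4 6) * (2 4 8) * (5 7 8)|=|(2 4 6 3 5 7 8)|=7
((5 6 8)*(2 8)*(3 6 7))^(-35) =(2 8 5 7 3 6)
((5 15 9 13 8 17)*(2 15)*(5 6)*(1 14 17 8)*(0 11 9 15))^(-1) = ((0 11 9 13 1 14 17 6 5 2))^(-1) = (0 2 5 6 17 14 1 13 9 11)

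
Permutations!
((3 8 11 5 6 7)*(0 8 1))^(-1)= (0 1 3 7 6 5 11 8)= ((0 8 11 5 6 7 3 1))^(-1)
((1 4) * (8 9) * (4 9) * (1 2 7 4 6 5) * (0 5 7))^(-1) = ((0 5 1 9 8 6 7 4 2))^(-1) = (0 2 4 7 6 8 9 1 5)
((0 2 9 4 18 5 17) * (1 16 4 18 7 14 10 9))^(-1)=(0 17 5 18 9 10 14 7 4 16 1 2)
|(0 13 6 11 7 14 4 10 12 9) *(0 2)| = |(0 13 6 11 7 14 4 10 12 9 2)| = 11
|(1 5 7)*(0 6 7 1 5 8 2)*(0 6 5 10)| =|(0 5 1 8 2 6 7 10)| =8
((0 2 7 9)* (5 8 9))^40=((0 2 7 5 8 9))^40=(0 8 7)(2 9 5)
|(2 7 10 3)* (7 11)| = 5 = |(2 11 7 10 3)|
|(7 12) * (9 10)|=2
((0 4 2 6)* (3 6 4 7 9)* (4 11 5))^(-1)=((0 7 9 3 6)(2 11 5 4))^(-1)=(0 6 3 9 7)(2 4 5 11)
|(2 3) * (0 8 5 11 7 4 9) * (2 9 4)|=|(0 8 5 11 7 2 3 9)|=8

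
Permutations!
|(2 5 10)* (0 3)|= |(0 3)(2 5 10)|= 6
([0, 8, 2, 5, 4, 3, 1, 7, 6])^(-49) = (1 6 8)(3 5)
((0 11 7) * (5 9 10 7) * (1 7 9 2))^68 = (0 5 1)(2 7 11)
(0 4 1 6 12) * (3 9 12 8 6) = (0 4 1 3 9 12)(6 8) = [4, 3, 2, 9, 1, 5, 8, 7, 6, 12, 10, 11, 0]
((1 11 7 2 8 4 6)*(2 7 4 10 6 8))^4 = ((1 11 4 8 10 6))^4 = (1 10 4)(6 8 11)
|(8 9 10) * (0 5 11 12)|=12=|(0 5 11 12)(8 9 10)|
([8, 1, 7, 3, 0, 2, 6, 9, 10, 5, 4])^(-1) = (0 4 10 8)(2 5 9 7)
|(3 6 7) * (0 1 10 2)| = 12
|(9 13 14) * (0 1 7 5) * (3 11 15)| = 12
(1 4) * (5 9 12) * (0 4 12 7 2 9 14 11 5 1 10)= (0 4 10)(1 12)(2 9 7)(5 14 11)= [4, 12, 9, 3, 10, 14, 6, 2, 8, 7, 0, 5, 1, 13, 11]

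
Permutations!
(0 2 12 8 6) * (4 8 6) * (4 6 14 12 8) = (0 2 8 6)(12 14) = [2, 1, 8, 3, 4, 5, 0, 7, 6, 9, 10, 11, 14, 13, 12]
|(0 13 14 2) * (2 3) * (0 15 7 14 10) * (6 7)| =6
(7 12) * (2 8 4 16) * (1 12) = (1 12 7)(2 8 4 16) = [0, 12, 8, 3, 16, 5, 6, 1, 4, 9, 10, 11, 7, 13, 14, 15, 2]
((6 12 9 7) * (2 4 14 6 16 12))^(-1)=((2 4 14 6)(7 16 12 9))^(-1)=(2 6 14 4)(7 9 12 16)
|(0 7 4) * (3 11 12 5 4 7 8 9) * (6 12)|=9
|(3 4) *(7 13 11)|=6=|(3 4)(7 13 11)|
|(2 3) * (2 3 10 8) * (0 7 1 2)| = |(0 7 1 2 10 8)| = 6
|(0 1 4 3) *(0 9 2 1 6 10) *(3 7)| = 6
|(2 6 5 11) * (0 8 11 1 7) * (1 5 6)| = 6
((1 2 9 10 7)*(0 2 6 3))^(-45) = (0 10 6 2 7 3 9 1)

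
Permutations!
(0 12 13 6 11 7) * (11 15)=(0 12 13 6 15 11 7)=[12, 1, 2, 3, 4, 5, 15, 0, 8, 9, 10, 7, 13, 6, 14, 11]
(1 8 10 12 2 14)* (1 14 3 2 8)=(14)(2 3)(8 10 12)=[0, 1, 3, 2, 4, 5, 6, 7, 10, 9, 12, 11, 8, 13, 14]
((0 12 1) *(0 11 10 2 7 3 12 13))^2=((0 13)(1 11 10 2 7 3 12))^2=(13)(1 10 7 12 11 2 3)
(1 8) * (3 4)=(1 8)(3 4)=[0, 8, 2, 4, 3, 5, 6, 7, 1]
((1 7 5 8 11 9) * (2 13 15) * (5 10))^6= ((1 7 10 5 8 11 9)(2 13 15))^6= (15)(1 9 11 8 5 10 7)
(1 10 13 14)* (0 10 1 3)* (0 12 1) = [10, 0, 2, 12, 4, 5, 6, 7, 8, 9, 13, 11, 1, 14, 3] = (0 10 13 14 3 12 1)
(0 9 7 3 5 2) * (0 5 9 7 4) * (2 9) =(0 7 3 2 5 9 4) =[7, 1, 5, 2, 0, 9, 6, 3, 8, 4]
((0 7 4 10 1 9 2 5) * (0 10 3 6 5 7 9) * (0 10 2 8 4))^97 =(0 2 6 4 9 7 5 3 8)(1 10) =((0 9 8 4 3 6 5 2 7)(1 10))^97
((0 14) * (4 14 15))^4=(15)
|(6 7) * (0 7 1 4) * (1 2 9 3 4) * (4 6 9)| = |(0 7 9 3 6 2 4)| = 7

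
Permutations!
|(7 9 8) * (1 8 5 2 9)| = 3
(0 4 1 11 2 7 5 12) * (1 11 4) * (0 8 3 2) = [1, 4, 7, 2, 11, 12, 6, 5, 3, 9, 10, 0, 8] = (0 1 4 11)(2 7 5 12 8 3)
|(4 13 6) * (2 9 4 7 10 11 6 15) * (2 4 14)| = 12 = |(2 9 14)(4 13 15)(6 7 10 11)|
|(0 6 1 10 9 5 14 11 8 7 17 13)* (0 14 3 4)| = |(0 6 1 10 9 5 3 4)(7 17 13 14 11 8)| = 24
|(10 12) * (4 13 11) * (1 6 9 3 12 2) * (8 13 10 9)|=24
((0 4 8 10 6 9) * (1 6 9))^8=((0 4 8 10 9)(1 6))^8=(0 10 4 9 8)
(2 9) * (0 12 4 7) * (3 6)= (0 12 4 7)(2 9)(3 6)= [12, 1, 9, 6, 7, 5, 3, 0, 8, 2, 10, 11, 4]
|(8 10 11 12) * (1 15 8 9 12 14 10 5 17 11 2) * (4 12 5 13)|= |(1 15 8 13 4 12 9 5 17 11 14 10 2)|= 13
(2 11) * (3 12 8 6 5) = [0, 1, 11, 12, 4, 3, 5, 7, 6, 9, 10, 2, 8] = (2 11)(3 12 8 6 5)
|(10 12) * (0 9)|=|(0 9)(10 12)|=2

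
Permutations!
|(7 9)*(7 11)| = 3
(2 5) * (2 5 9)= (2 9)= [0, 1, 9, 3, 4, 5, 6, 7, 8, 2]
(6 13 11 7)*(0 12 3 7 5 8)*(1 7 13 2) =(0 12 3 13 11 5 8)(1 7 6 2) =[12, 7, 1, 13, 4, 8, 2, 6, 0, 9, 10, 5, 3, 11]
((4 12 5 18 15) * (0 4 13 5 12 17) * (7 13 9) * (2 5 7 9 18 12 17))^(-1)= ((0 4 2 5 12 17)(7 13)(15 18))^(-1)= (0 17 12 5 2 4)(7 13)(15 18)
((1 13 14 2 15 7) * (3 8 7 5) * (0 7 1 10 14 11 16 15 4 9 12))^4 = ((0 7 10 14 2 4 9 12)(1 13 11 16 15 5 3 8))^4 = (0 2)(1 15)(3 11)(4 7)(5 13)(8 16)(9 10)(12 14)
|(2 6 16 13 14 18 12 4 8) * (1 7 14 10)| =|(1 7 14 18 12 4 8 2 6 16 13 10)| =12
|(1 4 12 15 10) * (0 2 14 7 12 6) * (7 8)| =|(0 2 14 8 7 12 15 10 1 4 6)| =11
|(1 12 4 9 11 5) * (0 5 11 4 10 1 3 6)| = 12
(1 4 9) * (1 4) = (4 9) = [0, 1, 2, 3, 9, 5, 6, 7, 8, 4]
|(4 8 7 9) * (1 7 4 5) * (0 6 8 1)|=8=|(0 6 8 4 1 7 9 5)|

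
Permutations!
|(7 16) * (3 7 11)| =4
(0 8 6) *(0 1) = (0 8 6 1) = [8, 0, 2, 3, 4, 5, 1, 7, 6]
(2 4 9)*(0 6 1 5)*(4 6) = (0 4 9 2 6 1 5) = [4, 5, 6, 3, 9, 0, 1, 7, 8, 2]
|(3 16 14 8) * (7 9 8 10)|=7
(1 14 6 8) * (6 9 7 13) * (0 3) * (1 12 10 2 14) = (0 3)(2 14 9 7 13 6 8 12 10) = [3, 1, 14, 0, 4, 5, 8, 13, 12, 7, 2, 11, 10, 6, 9]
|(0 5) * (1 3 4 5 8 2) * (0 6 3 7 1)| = |(0 8 2)(1 7)(3 4 5 6)| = 12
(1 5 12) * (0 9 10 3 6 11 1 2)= (0 9 10 3 6 11 1 5 12 2)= [9, 5, 0, 6, 4, 12, 11, 7, 8, 10, 3, 1, 2]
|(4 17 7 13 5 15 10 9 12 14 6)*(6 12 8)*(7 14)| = 12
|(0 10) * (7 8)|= |(0 10)(7 8)|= 2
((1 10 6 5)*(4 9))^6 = ((1 10 6 5)(4 9))^6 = (1 6)(5 10)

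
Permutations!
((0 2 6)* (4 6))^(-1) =(0 6 4 2)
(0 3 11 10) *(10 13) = (0 3 11 13 10) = [3, 1, 2, 11, 4, 5, 6, 7, 8, 9, 0, 13, 12, 10]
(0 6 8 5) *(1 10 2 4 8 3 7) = (0 6 3 7 1 10 2 4 8 5) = [6, 10, 4, 7, 8, 0, 3, 1, 5, 9, 2]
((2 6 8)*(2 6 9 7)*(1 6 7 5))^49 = (9)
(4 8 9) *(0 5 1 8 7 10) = (0 5 1 8 9 4 7 10) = [5, 8, 2, 3, 7, 1, 6, 10, 9, 4, 0]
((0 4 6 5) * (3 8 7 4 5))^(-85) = ((0 5)(3 8 7 4 6))^(-85) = (8)(0 5)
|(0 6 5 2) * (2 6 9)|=6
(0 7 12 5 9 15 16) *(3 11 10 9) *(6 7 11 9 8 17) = (0 11 10 8 17 6 7 12 5 3 9 15 16) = [11, 1, 2, 9, 4, 3, 7, 12, 17, 15, 8, 10, 5, 13, 14, 16, 0, 6]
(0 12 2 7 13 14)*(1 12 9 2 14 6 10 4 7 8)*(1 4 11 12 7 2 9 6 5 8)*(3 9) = [6, 7, 1, 9, 2, 8, 10, 13, 4, 3, 11, 12, 14, 5, 0] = (0 6 10 11 12 14)(1 7 13 5 8 4 2)(3 9)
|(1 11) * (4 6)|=|(1 11)(4 6)|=2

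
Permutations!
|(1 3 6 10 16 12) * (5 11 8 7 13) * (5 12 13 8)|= |(1 3 6 10 16 13 12)(5 11)(7 8)|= 14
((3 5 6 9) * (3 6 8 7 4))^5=((3 5 8 7 4)(6 9))^5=(6 9)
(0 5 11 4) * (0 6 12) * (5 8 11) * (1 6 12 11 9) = (0 8 9 1 6 11 4 12) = [8, 6, 2, 3, 12, 5, 11, 7, 9, 1, 10, 4, 0]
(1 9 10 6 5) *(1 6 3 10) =(1 9)(3 10)(5 6) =[0, 9, 2, 10, 4, 6, 5, 7, 8, 1, 3]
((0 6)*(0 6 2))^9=(6)(0 2)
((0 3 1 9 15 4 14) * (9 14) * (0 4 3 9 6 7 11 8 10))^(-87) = (0 11 4 3)(1 9 8 6)(7 14 15 10)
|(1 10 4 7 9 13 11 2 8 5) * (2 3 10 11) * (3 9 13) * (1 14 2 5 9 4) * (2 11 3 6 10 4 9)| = 22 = |(1 3 4 7 13 5 14 11 9 6 10)(2 8)|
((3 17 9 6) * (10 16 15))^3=(3 6 9 17)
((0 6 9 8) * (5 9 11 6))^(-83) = (0 5 9 8)(6 11) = ((0 5 9 8)(6 11))^(-83)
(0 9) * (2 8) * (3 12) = [9, 1, 8, 12, 4, 5, 6, 7, 2, 0, 10, 11, 3] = (0 9)(2 8)(3 12)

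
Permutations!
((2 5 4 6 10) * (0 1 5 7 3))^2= (0 5 6 2 3 1 4 10 7)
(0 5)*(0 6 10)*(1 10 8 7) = (0 5 6 8 7 1 10) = [5, 10, 2, 3, 4, 6, 8, 1, 7, 9, 0]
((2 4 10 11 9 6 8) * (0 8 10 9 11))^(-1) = ((11)(0 8 2 4 9 6 10))^(-1) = (11)(0 10 6 9 4 2 8)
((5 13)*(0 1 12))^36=((0 1 12)(5 13))^36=(13)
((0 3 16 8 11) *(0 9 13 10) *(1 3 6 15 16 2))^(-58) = ((0 6 15 16 8 11 9 13 10)(1 3 2))^(-58) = (0 11 6 9 15 13 16 10 8)(1 2 3)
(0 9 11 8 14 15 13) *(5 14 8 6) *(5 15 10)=(0 9 11 6 15 13)(5 14 10)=[9, 1, 2, 3, 4, 14, 15, 7, 8, 11, 5, 6, 12, 0, 10, 13]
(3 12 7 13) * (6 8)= [0, 1, 2, 12, 4, 5, 8, 13, 6, 9, 10, 11, 7, 3]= (3 12 7 13)(6 8)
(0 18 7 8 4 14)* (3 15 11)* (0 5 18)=(3 15 11)(4 14 5 18 7 8)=[0, 1, 2, 15, 14, 18, 6, 8, 4, 9, 10, 3, 12, 13, 5, 11, 16, 17, 7]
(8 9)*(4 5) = (4 5)(8 9) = [0, 1, 2, 3, 5, 4, 6, 7, 9, 8]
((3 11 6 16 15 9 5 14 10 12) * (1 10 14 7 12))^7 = ((1 10)(3 11 6 16 15 9 5 7 12))^7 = (1 10)(3 7 9 16 11 12 5 15 6)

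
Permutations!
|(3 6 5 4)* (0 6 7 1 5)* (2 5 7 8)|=|(0 6)(1 7)(2 5 4 3 8)|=10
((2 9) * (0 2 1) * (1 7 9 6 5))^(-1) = (0 1 5 6 2)(7 9)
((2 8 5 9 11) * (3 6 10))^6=(2 8 5 9 11)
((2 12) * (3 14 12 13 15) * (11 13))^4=(2 3 11 14 13 12 15)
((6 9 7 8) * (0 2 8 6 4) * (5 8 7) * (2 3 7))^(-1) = (0 4 8 5 9 6 7 3)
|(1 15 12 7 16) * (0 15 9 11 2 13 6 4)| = |(0 15 12 7 16 1 9 11 2 13 6 4)| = 12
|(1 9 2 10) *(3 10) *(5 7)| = |(1 9 2 3 10)(5 7)| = 10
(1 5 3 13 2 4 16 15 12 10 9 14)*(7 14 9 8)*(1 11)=(1 5 3 13 2 4 16 15 12 10 8 7 14 11)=[0, 5, 4, 13, 16, 3, 6, 14, 7, 9, 8, 1, 10, 2, 11, 12, 15]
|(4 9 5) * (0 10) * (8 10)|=3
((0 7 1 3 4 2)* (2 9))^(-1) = ((0 7 1 3 4 9 2))^(-1) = (0 2 9 4 3 1 7)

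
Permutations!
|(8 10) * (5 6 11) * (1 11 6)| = |(1 11 5)(8 10)| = 6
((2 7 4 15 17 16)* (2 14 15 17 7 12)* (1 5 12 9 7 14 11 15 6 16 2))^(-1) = (1 12 5)(2 17 4 7 9)(6 14 15 11 16)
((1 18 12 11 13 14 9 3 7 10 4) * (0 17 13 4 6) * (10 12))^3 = (0 14 7 4 10 17 9 12 1 6 13 3 11 18)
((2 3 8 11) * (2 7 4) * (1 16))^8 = ((1 16)(2 3 8 11 7 4))^8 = (16)(2 8 7)(3 11 4)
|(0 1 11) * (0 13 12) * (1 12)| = |(0 12)(1 11 13)| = 6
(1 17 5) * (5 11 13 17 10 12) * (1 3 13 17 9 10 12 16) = (1 12 5 3 13 9 10 16)(11 17) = [0, 12, 2, 13, 4, 3, 6, 7, 8, 10, 16, 17, 5, 9, 14, 15, 1, 11]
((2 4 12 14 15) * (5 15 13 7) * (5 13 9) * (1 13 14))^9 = (1 12 4 2 15 5 9 14 7 13)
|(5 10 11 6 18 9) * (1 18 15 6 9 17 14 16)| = 20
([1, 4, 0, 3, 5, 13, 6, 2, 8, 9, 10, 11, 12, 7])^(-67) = (0 5 2 4 7 1 13)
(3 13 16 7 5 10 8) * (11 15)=(3 13 16 7 5 10 8)(11 15)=[0, 1, 2, 13, 4, 10, 6, 5, 3, 9, 8, 15, 12, 16, 14, 11, 7]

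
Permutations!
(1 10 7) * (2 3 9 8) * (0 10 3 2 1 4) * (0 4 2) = (0 10 7 2)(1 3 9 8) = [10, 3, 0, 9, 4, 5, 6, 2, 1, 8, 7]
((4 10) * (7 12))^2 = ((4 10)(7 12))^2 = (12)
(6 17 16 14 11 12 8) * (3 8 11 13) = [0, 1, 2, 8, 4, 5, 17, 7, 6, 9, 10, 12, 11, 3, 13, 15, 14, 16] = (3 8 6 17 16 14 13)(11 12)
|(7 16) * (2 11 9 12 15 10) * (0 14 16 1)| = 30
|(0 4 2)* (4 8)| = |(0 8 4 2)| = 4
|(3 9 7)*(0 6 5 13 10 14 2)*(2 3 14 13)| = |(0 6 5 2)(3 9 7 14)(10 13)| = 4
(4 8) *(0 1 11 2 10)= (0 1 11 2 10)(4 8)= [1, 11, 10, 3, 8, 5, 6, 7, 4, 9, 0, 2]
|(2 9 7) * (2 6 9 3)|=|(2 3)(6 9 7)|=6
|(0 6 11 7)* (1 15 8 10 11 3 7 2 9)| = |(0 6 3 7)(1 15 8 10 11 2 9)| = 28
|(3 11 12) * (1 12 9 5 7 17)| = 8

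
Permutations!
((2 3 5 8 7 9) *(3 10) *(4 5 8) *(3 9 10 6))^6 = ((2 6 3 8 7 10 9)(4 5))^6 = (2 9 10 7 8 3 6)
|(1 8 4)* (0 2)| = 6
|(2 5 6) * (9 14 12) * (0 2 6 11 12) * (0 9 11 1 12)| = |(0 2 5 1 12 11)(9 14)| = 6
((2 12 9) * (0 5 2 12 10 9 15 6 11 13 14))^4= ((0 5 2 10 9 12 15 6 11 13 14))^4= (0 9 11 5 12 13 2 15 14 10 6)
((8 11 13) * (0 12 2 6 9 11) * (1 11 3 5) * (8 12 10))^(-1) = ((0 10 8)(1 11 13 12 2 6 9 3 5))^(-1) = (0 8 10)(1 5 3 9 6 2 12 13 11)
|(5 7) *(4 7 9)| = 4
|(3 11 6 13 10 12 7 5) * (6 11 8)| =|(3 8 6 13 10 12 7 5)| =8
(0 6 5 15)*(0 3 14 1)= (0 6 5 15 3 14 1)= [6, 0, 2, 14, 4, 15, 5, 7, 8, 9, 10, 11, 12, 13, 1, 3]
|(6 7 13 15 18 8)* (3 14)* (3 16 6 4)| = |(3 14 16 6 7 13 15 18 8 4)| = 10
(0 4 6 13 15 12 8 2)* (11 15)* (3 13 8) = (0 4 6 8 2)(3 13 11 15 12) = [4, 1, 0, 13, 6, 5, 8, 7, 2, 9, 10, 15, 3, 11, 14, 12]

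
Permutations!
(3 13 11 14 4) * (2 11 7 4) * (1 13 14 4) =(1 13 7)(2 11 4 3 14) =[0, 13, 11, 14, 3, 5, 6, 1, 8, 9, 10, 4, 12, 7, 2]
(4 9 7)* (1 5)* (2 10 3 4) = (1 5)(2 10 3 4 9 7) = [0, 5, 10, 4, 9, 1, 6, 2, 8, 7, 3]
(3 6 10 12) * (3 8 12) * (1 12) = [0, 12, 2, 6, 4, 5, 10, 7, 1, 9, 3, 11, 8] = (1 12 8)(3 6 10)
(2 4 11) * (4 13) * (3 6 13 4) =[0, 1, 4, 6, 11, 5, 13, 7, 8, 9, 10, 2, 12, 3] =(2 4 11)(3 6 13)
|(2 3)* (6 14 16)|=|(2 3)(6 14 16)|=6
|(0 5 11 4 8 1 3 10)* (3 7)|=9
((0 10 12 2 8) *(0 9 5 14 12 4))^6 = ((0 10 4)(2 8 9 5 14 12))^6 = (14)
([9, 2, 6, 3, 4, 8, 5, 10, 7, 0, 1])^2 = [0, 6, 5, 3, 4, 7, 8, 1, 10, 9, 2]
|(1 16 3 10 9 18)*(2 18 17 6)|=9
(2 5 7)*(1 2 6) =[0, 2, 5, 3, 4, 7, 1, 6] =(1 2 5 7 6)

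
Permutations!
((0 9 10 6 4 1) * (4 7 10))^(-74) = ((0 9 4 1)(6 7 10))^(-74) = (0 4)(1 9)(6 7 10)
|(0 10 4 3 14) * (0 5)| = |(0 10 4 3 14 5)| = 6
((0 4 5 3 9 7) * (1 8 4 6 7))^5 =(0 7 6)(1 9 3 5 4 8)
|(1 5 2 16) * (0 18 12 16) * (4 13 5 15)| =10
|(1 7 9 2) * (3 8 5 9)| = |(1 7 3 8 5 9 2)| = 7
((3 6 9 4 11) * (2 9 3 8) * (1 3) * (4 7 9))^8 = (11)(1 6 3)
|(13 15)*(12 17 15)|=|(12 17 15 13)|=4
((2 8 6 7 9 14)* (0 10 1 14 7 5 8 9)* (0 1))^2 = (1 2 7 14 9)(5 6 8)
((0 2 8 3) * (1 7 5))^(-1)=((0 2 8 3)(1 7 5))^(-1)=(0 3 8 2)(1 5 7)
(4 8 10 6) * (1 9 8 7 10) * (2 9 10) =[0, 10, 9, 3, 7, 5, 4, 2, 1, 8, 6] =(1 10 6 4 7 2 9 8)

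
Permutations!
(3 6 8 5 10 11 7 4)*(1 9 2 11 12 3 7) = (1 9 2 11)(3 6 8 5 10 12)(4 7) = [0, 9, 11, 6, 7, 10, 8, 4, 5, 2, 12, 1, 3]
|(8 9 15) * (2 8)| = 4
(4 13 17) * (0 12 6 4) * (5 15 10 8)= (0 12 6 4 13 17)(5 15 10 8)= [12, 1, 2, 3, 13, 15, 4, 7, 5, 9, 8, 11, 6, 17, 14, 10, 16, 0]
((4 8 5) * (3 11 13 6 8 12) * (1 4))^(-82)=(1 5 8 6 13 11 3 12 4)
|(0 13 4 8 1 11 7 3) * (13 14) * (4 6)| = |(0 14 13 6 4 8 1 11 7 3)| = 10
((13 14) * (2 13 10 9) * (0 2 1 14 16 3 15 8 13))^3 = ((0 2)(1 14 10 9)(3 15 8 13 16))^3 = (0 2)(1 9 10 14)(3 13 15 16 8)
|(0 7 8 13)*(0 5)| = |(0 7 8 13 5)| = 5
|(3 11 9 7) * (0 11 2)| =|(0 11 9 7 3 2)| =6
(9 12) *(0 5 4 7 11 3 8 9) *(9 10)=(0 5 4 7 11 3 8 10 9 12)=[5, 1, 2, 8, 7, 4, 6, 11, 10, 12, 9, 3, 0]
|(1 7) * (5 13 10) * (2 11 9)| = |(1 7)(2 11 9)(5 13 10)| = 6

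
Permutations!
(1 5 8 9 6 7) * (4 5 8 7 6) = (1 8 9 4 5 7) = [0, 8, 2, 3, 5, 7, 6, 1, 9, 4]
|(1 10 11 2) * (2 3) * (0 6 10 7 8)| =|(0 6 10 11 3 2 1 7 8)| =9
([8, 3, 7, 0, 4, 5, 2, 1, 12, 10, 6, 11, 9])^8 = (0 1 2 10 12)(3 7 6 9 8)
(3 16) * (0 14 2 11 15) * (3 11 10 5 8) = (0 14 2 10 5 8 3 16 11 15) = [14, 1, 10, 16, 4, 8, 6, 7, 3, 9, 5, 15, 12, 13, 2, 0, 11]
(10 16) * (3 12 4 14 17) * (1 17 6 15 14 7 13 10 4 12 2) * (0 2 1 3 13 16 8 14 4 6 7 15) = (0 2 3 1 17 13 10 8 14 7 16 6)(4 15) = [2, 17, 3, 1, 15, 5, 0, 16, 14, 9, 8, 11, 12, 10, 7, 4, 6, 13]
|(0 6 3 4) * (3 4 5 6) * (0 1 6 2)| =|(0 3 5 2)(1 6 4)| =12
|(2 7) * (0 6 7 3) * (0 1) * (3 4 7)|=12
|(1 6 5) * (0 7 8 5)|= 6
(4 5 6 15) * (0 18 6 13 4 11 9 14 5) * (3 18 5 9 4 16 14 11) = [5, 1, 2, 18, 0, 13, 15, 7, 8, 11, 10, 4, 12, 16, 9, 3, 14, 17, 6] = (0 5 13 16 14 9 11 4)(3 18 6 15)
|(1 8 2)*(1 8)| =2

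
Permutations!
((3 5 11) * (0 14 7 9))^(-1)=((0 14 7 9)(3 5 11))^(-1)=(0 9 7 14)(3 11 5)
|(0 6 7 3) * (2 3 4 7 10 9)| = 6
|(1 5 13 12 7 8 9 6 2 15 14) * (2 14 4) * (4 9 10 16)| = |(1 5 13 12 7 8 10 16 4 2 15 9 6 14)| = 14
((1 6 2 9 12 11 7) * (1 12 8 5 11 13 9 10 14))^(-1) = ((1 6 2 10 14)(5 11 7 12 13 9 8))^(-1) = (1 14 10 2 6)(5 8 9 13 12 7 11)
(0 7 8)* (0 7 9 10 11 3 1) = (0 9 10 11 3 1)(7 8) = [9, 0, 2, 1, 4, 5, 6, 8, 7, 10, 11, 3]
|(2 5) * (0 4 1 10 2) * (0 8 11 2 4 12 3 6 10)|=28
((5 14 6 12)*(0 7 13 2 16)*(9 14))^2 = (0 13 16 7 2)(5 14 12 9 6)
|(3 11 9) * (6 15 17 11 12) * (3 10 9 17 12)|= |(6 15 12)(9 10)(11 17)|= 6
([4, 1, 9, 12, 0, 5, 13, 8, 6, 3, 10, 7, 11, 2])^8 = (2 13 6 8 7 11 12 3 9)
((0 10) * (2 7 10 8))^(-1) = (0 10 7 2 8)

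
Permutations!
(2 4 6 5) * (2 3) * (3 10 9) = [0, 1, 4, 2, 6, 10, 5, 7, 8, 3, 9] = (2 4 6 5 10 9 3)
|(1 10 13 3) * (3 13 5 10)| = |(13)(1 3)(5 10)| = 2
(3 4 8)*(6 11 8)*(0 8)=(0 8 3 4 6 11)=[8, 1, 2, 4, 6, 5, 11, 7, 3, 9, 10, 0]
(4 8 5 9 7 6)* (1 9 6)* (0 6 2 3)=[6, 9, 3, 0, 8, 2, 4, 1, 5, 7]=(0 6 4 8 5 2 3)(1 9 7)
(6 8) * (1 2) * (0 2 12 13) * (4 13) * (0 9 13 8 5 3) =(0 2 1 12 4 8 6 5 3)(9 13) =[2, 12, 1, 0, 8, 3, 5, 7, 6, 13, 10, 11, 4, 9]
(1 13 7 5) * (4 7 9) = [0, 13, 2, 3, 7, 1, 6, 5, 8, 4, 10, 11, 12, 9] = (1 13 9 4 7 5)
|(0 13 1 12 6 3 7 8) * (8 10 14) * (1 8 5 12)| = 21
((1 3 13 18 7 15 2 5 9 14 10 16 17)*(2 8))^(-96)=(1 13 7 8 5 14 16)(2 9 10 17 3 18 15)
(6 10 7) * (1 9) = (1 9)(6 10 7) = [0, 9, 2, 3, 4, 5, 10, 6, 8, 1, 7]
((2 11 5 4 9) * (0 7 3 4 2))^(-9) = (11)(0 7 3 4 9)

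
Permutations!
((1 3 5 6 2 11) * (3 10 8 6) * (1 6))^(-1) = ((1 10 8)(2 11 6)(3 5))^(-1) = (1 8 10)(2 6 11)(3 5)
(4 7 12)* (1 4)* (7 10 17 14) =[0, 4, 2, 3, 10, 5, 6, 12, 8, 9, 17, 11, 1, 13, 7, 15, 16, 14] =(1 4 10 17 14 7 12)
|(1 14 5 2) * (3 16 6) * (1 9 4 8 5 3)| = 5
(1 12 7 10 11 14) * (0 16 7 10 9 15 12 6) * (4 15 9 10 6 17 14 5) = [16, 17, 2, 3, 15, 4, 0, 10, 8, 9, 11, 5, 6, 13, 1, 12, 7, 14] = (0 16 7 10 11 5 4 15 12 6)(1 17 14)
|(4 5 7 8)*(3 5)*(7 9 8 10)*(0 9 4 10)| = |(0 9 8 10 7)(3 5 4)| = 15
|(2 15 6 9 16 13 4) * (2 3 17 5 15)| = 9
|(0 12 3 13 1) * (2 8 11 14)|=20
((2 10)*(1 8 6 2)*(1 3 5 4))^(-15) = ((1 8 6 2 10 3 5 4))^(-15) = (1 8 6 2 10 3 5 4)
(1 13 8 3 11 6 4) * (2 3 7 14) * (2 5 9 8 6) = (1 13 6 4)(2 3 11)(5 9 8 7 14) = [0, 13, 3, 11, 1, 9, 4, 14, 7, 8, 10, 2, 12, 6, 5]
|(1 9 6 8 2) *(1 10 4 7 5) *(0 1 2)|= 5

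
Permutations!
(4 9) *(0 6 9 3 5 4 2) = [6, 1, 0, 5, 3, 4, 9, 7, 8, 2] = (0 6 9 2)(3 5 4)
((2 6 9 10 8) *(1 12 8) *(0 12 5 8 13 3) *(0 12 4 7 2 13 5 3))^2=(0 7 6 10 3 5 13 4 2 9 1 12 8)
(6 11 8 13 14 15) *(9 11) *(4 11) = (4 11 8 13 14 15 6 9) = [0, 1, 2, 3, 11, 5, 9, 7, 13, 4, 10, 8, 12, 14, 15, 6]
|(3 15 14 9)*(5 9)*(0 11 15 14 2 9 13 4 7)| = 11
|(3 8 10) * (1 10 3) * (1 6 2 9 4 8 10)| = |(2 9 4 8 3 10 6)| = 7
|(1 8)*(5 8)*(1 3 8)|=2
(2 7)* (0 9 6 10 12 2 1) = (0 9 6 10 12 2 7 1) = [9, 0, 7, 3, 4, 5, 10, 1, 8, 6, 12, 11, 2]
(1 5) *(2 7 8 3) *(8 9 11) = (1 5)(2 7 9 11 8 3) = [0, 5, 7, 2, 4, 1, 6, 9, 3, 11, 10, 8]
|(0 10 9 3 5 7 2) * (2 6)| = 8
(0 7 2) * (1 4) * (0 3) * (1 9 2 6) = [7, 4, 3, 0, 9, 5, 1, 6, 8, 2] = (0 7 6 1 4 9 2 3)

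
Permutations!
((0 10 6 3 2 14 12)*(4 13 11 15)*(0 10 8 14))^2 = ((0 8 14 12 10 6 3 2)(4 13 11 15))^2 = (0 14 10 3)(2 8 12 6)(4 11)(13 15)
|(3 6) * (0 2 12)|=|(0 2 12)(3 6)|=6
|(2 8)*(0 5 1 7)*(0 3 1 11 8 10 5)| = |(1 7 3)(2 10 5 11 8)| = 15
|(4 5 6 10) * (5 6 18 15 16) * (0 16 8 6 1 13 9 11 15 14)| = 45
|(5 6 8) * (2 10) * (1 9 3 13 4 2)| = |(1 9 3 13 4 2 10)(5 6 8)| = 21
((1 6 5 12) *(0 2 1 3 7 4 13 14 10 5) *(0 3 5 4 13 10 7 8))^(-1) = (0 8 3 6 1 2)(4 10)(5 12)(7 14 13)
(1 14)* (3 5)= (1 14)(3 5)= [0, 14, 2, 5, 4, 3, 6, 7, 8, 9, 10, 11, 12, 13, 1]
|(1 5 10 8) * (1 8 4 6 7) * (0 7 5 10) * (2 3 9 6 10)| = |(0 7 1 2 3 9 6 5)(4 10)| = 8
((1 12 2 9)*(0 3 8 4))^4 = ((0 3 8 4)(1 12 2 9))^4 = (12)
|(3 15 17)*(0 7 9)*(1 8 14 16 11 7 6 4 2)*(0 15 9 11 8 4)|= 12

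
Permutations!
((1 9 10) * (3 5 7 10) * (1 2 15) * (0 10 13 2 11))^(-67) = (0 11 10)(1 13 3 15 7 9 2 5)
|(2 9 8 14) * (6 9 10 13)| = 7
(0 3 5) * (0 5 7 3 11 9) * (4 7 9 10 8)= (0 11 10 8 4 7 3 9)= [11, 1, 2, 9, 7, 5, 6, 3, 4, 0, 8, 10]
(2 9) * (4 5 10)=(2 9)(4 5 10)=[0, 1, 9, 3, 5, 10, 6, 7, 8, 2, 4]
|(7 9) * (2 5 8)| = |(2 5 8)(7 9)| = 6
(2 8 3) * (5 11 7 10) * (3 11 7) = (2 8 11 3)(5 7 10) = [0, 1, 8, 2, 4, 7, 6, 10, 11, 9, 5, 3]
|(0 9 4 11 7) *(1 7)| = |(0 9 4 11 1 7)| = 6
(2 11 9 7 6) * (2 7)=(2 11 9)(6 7)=[0, 1, 11, 3, 4, 5, 7, 6, 8, 2, 10, 9]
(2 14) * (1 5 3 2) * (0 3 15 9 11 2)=(0 3)(1 5 15 9 11 2 14)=[3, 5, 14, 0, 4, 15, 6, 7, 8, 11, 10, 2, 12, 13, 1, 9]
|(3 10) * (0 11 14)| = 6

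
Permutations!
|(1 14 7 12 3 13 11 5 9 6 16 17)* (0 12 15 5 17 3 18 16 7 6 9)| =14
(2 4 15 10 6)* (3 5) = (2 4 15 10 6)(3 5) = [0, 1, 4, 5, 15, 3, 2, 7, 8, 9, 6, 11, 12, 13, 14, 10]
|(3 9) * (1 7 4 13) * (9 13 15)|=7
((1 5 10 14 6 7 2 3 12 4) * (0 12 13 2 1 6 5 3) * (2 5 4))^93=((0 12 2)(1 3 13 5 10 14 4 6 7))^93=(1 5 4)(3 10 6)(7 13 14)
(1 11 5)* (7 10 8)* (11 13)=[0, 13, 2, 3, 4, 1, 6, 10, 7, 9, 8, 5, 12, 11]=(1 13 11 5)(7 10 8)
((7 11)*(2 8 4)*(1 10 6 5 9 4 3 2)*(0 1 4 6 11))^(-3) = ((0 1 10 11 7)(2 8 3)(5 9 6))^(-3) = (0 10 7 1 11)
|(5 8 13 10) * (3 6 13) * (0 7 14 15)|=12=|(0 7 14 15)(3 6 13 10 5 8)|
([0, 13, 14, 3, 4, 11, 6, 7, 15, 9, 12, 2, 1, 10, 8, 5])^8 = (2 8 5)(11 14 15)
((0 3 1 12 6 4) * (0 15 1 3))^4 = (1 15 4 6 12)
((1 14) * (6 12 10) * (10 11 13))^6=(14)(6 12 11 13 10)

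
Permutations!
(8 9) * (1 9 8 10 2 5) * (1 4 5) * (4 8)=(1 9 10 2)(4 5 8)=[0, 9, 1, 3, 5, 8, 6, 7, 4, 10, 2]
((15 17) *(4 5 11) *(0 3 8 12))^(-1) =((0 3 8 12)(4 5 11)(15 17))^(-1) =(0 12 8 3)(4 11 5)(15 17)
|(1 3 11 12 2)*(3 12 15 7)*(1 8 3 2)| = 6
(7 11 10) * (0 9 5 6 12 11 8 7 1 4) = (0 9 5 6 12 11 10 1 4)(7 8) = [9, 4, 2, 3, 0, 6, 12, 8, 7, 5, 1, 10, 11]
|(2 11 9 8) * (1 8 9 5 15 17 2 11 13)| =|(1 8 11 5 15 17 2 13)| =8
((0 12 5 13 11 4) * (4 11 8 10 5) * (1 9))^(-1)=(0 4 12)(1 9)(5 10 8 13)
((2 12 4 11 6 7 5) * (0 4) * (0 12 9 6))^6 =(12)(2 9 6 7 5)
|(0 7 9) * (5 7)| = 4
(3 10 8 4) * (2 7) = (2 7)(3 10 8 4) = [0, 1, 7, 10, 3, 5, 6, 2, 4, 9, 8]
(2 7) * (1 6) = (1 6)(2 7) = [0, 6, 7, 3, 4, 5, 1, 2]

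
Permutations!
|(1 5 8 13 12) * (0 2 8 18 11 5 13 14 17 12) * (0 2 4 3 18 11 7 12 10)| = |(0 4 3 18 7 12 1 13 2 8 14 17 10)(5 11)| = 26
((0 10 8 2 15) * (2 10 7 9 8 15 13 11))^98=(0 9 10)(2 11 13)(7 8 15)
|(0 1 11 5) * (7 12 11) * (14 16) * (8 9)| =|(0 1 7 12 11 5)(8 9)(14 16)| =6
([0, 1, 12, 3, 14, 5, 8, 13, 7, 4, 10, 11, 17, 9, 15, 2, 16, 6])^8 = [0, 1, 4, 3, 7, 5, 2, 17, 12, 8, 10, 11, 14, 6, 13, 9, 16, 15]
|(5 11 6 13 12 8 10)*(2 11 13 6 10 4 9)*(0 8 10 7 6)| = 8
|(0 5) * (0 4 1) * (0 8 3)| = |(0 5 4 1 8 3)| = 6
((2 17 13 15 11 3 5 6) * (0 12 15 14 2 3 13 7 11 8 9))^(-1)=(0 9 8 15 12)(2 14 13 11 7 17)(3 6 5)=((0 12 15 8 9)(2 17 7 11 13 14)(3 5 6))^(-1)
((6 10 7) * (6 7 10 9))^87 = ((10)(6 9))^87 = (10)(6 9)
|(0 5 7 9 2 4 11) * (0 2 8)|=15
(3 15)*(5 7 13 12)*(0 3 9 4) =[3, 1, 2, 15, 0, 7, 6, 13, 8, 4, 10, 11, 5, 12, 14, 9] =(0 3 15 9 4)(5 7 13 12)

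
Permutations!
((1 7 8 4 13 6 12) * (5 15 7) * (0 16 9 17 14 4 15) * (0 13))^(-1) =((0 16 9 17 14 4)(1 5 13 6 12)(7 8 15))^(-1) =(0 4 14 17 9 16)(1 12 6 13 5)(7 15 8)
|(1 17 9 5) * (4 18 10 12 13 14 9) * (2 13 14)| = 18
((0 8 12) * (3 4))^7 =((0 8 12)(3 4))^7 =(0 8 12)(3 4)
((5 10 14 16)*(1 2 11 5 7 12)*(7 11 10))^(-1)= (1 12 7 5 11 16 14 10 2)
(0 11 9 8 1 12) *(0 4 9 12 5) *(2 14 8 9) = (0 11 12 4 2 14 8 1 5) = [11, 5, 14, 3, 2, 0, 6, 7, 1, 9, 10, 12, 4, 13, 8]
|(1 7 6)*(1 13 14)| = 5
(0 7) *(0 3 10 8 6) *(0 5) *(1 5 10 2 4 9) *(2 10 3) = [7, 5, 4, 10, 9, 0, 3, 2, 6, 1, 8] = (0 7 2 4 9 1 5)(3 10 8 6)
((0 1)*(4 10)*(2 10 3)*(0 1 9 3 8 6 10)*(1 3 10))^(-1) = ((0 9 10 4 8 6 1 3 2))^(-1) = (0 2 3 1 6 8 4 10 9)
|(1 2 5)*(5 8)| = |(1 2 8 5)| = 4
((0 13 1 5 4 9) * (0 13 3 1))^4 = ((0 3 1 5 4 9 13))^4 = (0 4 3 9 1 13 5)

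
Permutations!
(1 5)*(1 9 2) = (1 5 9 2) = [0, 5, 1, 3, 4, 9, 6, 7, 8, 2]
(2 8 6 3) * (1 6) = [0, 6, 8, 2, 4, 5, 3, 7, 1] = (1 6 3 2 8)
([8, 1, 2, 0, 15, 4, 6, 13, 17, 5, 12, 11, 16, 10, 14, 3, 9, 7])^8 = [9, 1, 2, 16, 10, 13, 6, 15, 5, 7, 0, 11, 8, 3, 14, 12, 17, 4]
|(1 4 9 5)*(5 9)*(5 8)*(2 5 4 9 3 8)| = |(1 9 3 8 4 2 5)| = 7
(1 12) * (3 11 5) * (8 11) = (1 12)(3 8 11 5) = [0, 12, 2, 8, 4, 3, 6, 7, 11, 9, 10, 5, 1]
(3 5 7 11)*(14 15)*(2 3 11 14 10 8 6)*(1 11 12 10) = [0, 11, 3, 5, 4, 7, 2, 14, 6, 9, 8, 12, 10, 13, 15, 1] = (1 11 12 10 8 6 2 3 5 7 14 15)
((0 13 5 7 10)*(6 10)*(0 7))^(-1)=(0 5 13)(6 7 10)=((0 13 5)(6 10 7))^(-1)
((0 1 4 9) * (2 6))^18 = ((0 1 4 9)(2 6))^18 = (0 4)(1 9)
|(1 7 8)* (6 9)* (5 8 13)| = |(1 7 13 5 8)(6 9)| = 10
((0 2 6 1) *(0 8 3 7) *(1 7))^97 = (0 2 6 7)(1 8 3)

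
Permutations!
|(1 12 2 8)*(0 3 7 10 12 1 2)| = |(0 3 7 10 12)(2 8)| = 10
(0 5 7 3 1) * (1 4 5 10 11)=(0 10 11 1)(3 4 5 7)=[10, 0, 2, 4, 5, 7, 6, 3, 8, 9, 11, 1]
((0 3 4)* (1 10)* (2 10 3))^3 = (0 1)(2 3)(4 10) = ((0 2 10 1 3 4))^3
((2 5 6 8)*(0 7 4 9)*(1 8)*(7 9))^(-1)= (0 9)(1 6 5 2 8)(4 7)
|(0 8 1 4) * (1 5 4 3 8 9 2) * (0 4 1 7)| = 4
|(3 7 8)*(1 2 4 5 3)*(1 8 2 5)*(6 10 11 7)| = |(1 5 3 6 10 11 7 2 4)| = 9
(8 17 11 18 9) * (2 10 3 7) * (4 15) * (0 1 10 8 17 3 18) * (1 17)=[17, 10, 8, 7, 15, 5, 6, 2, 3, 1, 18, 0, 12, 13, 14, 4, 16, 11, 9]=(0 17 11)(1 10 18 9)(2 8 3 7)(4 15)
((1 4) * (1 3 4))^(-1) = ((3 4))^(-1) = (3 4)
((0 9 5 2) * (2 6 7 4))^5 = (0 4 6 9 2 7 5)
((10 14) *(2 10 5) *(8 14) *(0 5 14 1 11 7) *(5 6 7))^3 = (14)(1 2)(5 8)(10 11)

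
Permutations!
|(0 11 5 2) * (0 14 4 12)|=|(0 11 5 2 14 4 12)|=7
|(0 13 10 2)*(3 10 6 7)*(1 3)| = 8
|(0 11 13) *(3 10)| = |(0 11 13)(3 10)| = 6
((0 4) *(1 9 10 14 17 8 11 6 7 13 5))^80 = ((0 4)(1 9 10 14 17 8 11 6 7 13 5))^80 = (1 14 11 13 9 17 6 5 10 8 7)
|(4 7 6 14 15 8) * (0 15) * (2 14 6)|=|(0 15 8 4 7 2 14)|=7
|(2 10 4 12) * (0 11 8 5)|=4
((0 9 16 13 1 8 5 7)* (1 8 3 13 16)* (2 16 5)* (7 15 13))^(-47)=((0 9 1 3 7)(2 16 5 15 13 8))^(-47)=(0 3 9 7 1)(2 16 5 15 13 8)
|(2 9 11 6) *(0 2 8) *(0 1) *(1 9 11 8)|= |(0 2 11 6 1)(8 9)|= 10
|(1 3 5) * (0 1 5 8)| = |(0 1 3 8)| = 4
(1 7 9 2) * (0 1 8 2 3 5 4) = (0 1 7 9 3 5 4)(2 8) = [1, 7, 8, 5, 0, 4, 6, 9, 2, 3]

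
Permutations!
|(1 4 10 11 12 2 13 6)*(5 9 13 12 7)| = 18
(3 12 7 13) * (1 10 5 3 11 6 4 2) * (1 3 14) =[0, 10, 3, 12, 2, 14, 4, 13, 8, 9, 5, 6, 7, 11, 1] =(1 10 5 14)(2 3 12 7 13 11 6 4)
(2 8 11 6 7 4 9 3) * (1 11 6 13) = [0, 11, 8, 2, 9, 5, 7, 4, 6, 3, 10, 13, 12, 1] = (1 11 13)(2 8 6 7 4 9 3)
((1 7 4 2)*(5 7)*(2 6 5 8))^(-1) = (1 2 8)(4 7 5 6)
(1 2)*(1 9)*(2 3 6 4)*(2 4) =(1 3 6 2 9) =[0, 3, 9, 6, 4, 5, 2, 7, 8, 1]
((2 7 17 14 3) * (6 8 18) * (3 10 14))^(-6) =(18)(2 17)(3 7)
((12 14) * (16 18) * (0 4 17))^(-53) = (0 4 17)(12 14)(16 18)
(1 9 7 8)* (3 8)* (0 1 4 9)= [1, 0, 2, 8, 9, 5, 6, 3, 4, 7]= (0 1)(3 8 4 9 7)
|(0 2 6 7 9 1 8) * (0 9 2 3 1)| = |(0 3 1 8 9)(2 6 7)| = 15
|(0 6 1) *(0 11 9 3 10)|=7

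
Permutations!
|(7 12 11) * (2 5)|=6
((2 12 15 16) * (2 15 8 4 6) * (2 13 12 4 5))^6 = (16)(2 5 8 12 13 6 4)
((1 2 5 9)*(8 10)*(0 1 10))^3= ((0 1 2 5 9 10 8))^3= (0 5 8 2 10 1 9)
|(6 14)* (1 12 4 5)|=|(1 12 4 5)(6 14)|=4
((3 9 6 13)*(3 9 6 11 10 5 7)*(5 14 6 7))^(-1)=((3 7)(6 13 9 11 10 14))^(-1)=(3 7)(6 14 10 11 9 13)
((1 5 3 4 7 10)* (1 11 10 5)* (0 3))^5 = ((0 3 4 7 5)(10 11))^5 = (10 11)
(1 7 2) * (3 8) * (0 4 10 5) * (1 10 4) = (0 1 7 2 10 5)(3 8) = [1, 7, 10, 8, 4, 0, 6, 2, 3, 9, 5]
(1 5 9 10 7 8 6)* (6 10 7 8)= (1 5 9 7 6)(8 10)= [0, 5, 2, 3, 4, 9, 1, 6, 10, 7, 8]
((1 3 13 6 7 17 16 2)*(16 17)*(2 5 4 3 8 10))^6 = ((17)(1 8 10 2)(3 13 6 7 16 5 4))^6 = (17)(1 10)(2 8)(3 4 5 16 7 6 13)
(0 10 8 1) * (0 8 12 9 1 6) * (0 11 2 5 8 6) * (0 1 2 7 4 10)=(1 6 11 7 4 10 12 9 2 5 8)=[0, 6, 5, 3, 10, 8, 11, 4, 1, 2, 12, 7, 9]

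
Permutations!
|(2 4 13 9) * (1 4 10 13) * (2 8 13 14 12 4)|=|(1 2 10 14 12 4)(8 13 9)|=6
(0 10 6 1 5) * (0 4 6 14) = [10, 5, 2, 3, 6, 4, 1, 7, 8, 9, 14, 11, 12, 13, 0] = (0 10 14)(1 5 4 6)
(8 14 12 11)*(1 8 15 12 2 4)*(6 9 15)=(1 8 14 2 4)(6 9 15 12 11)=[0, 8, 4, 3, 1, 5, 9, 7, 14, 15, 10, 6, 11, 13, 2, 12]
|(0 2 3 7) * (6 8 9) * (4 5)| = |(0 2 3 7)(4 5)(6 8 9)| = 12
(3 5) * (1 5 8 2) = [0, 5, 1, 8, 4, 3, 6, 7, 2] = (1 5 3 8 2)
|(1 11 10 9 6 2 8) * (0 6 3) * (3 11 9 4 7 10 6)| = 6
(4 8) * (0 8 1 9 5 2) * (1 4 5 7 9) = (0 8 5 2)(7 9) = [8, 1, 0, 3, 4, 2, 6, 9, 5, 7]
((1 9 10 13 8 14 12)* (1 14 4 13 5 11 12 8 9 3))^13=((1 3)(4 13 9 10 5 11 12 14 8))^13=(1 3)(4 5 8 10 14 9 12 13 11)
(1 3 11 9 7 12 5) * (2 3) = (1 2 3 11 9 7 12 5) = [0, 2, 3, 11, 4, 1, 6, 12, 8, 7, 10, 9, 5]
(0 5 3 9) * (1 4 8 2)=(0 5 3 9)(1 4 8 2)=[5, 4, 1, 9, 8, 3, 6, 7, 2, 0]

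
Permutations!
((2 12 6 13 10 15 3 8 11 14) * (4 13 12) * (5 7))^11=((2 4 13 10 15 3 8 11 14)(5 7)(6 12))^11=(2 13 15 8 14 4 10 3 11)(5 7)(6 12)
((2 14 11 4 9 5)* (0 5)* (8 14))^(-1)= (0 9 4 11 14 8 2 5)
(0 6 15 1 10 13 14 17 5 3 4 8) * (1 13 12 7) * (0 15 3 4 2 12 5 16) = (0 6 3 2 12 7 1 10 5 4 8 15 13 14 17 16) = [6, 10, 12, 2, 8, 4, 3, 1, 15, 9, 5, 11, 7, 14, 17, 13, 0, 16]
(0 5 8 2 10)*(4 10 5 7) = (0 7 4 10)(2 5 8) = [7, 1, 5, 3, 10, 8, 6, 4, 2, 9, 0]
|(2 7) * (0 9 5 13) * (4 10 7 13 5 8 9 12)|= 14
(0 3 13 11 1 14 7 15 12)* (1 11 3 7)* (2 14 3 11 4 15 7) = (0 2 14 1 3 13 11 4 15 12) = [2, 3, 14, 13, 15, 5, 6, 7, 8, 9, 10, 4, 0, 11, 1, 12]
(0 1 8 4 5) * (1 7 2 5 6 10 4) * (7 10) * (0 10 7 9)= (0 7 2 5 10 4 6 9)(1 8)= [7, 8, 5, 3, 6, 10, 9, 2, 1, 0, 4]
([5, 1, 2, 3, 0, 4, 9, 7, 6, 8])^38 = (0 4 5)(6 8 9)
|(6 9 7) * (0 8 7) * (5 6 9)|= 4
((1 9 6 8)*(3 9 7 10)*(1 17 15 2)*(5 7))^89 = (1 5 7 10 3 9 6 8 17 15 2)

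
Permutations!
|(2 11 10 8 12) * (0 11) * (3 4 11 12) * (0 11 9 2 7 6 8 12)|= 10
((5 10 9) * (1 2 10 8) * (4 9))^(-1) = ((1 2 10 4 9 5 8))^(-1) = (1 8 5 9 4 10 2)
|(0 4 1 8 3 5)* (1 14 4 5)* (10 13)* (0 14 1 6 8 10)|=21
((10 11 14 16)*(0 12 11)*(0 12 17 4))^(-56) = (0 17 4)(10 16 14 11 12)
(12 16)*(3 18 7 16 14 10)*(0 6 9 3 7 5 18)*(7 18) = (0 6 9 3)(5 7 16 12 14 10 18) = [6, 1, 2, 0, 4, 7, 9, 16, 8, 3, 18, 11, 14, 13, 10, 15, 12, 17, 5]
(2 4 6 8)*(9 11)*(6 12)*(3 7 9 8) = [0, 1, 4, 7, 12, 5, 3, 9, 2, 11, 10, 8, 6] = (2 4 12 6 3 7 9 11 8)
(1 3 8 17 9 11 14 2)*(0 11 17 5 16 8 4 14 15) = (0 11 15)(1 3 4 14 2)(5 16 8)(9 17) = [11, 3, 1, 4, 14, 16, 6, 7, 5, 17, 10, 15, 12, 13, 2, 0, 8, 9]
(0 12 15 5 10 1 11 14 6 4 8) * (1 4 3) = (0 12 15 5 10 4 8)(1 11 14 6 3) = [12, 11, 2, 1, 8, 10, 3, 7, 0, 9, 4, 14, 15, 13, 6, 5]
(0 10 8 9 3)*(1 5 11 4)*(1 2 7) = (0 10 8 9 3)(1 5 11 4 2 7) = [10, 5, 7, 0, 2, 11, 6, 1, 9, 3, 8, 4]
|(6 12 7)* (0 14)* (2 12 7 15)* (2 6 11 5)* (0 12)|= |(0 14 12 15 6 7 11 5 2)|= 9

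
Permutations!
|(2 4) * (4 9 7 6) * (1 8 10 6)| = 8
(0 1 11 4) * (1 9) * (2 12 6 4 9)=(0 2 12 6 4)(1 11 9)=[2, 11, 12, 3, 0, 5, 4, 7, 8, 1, 10, 9, 6]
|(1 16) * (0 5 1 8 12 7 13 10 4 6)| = 11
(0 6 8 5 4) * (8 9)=(0 6 9 8 5 4)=[6, 1, 2, 3, 0, 4, 9, 7, 5, 8]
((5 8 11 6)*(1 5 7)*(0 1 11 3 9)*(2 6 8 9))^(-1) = ((0 1 5 9)(2 6 7 11 8 3))^(-1) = (0 9 5 1)(2 3 8 11 7 6)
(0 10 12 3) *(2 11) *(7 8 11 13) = (0 10 12 3)(2 13 7 8 11) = [10, 1, 13, 0, 4, 5, 6, 8, 11, 9, 12, 2, 3, 7]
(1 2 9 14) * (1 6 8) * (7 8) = [0, 2, 9, 3, 4, 5, 7, 8, 1, 14, 10, 11, 12, 13, 6] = (1 2 9 14 6 7 8)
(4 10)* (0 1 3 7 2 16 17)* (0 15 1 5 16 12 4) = (0 5 16 17 15 1 3 7 2 12 4 10) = [5, 3, 12, 7, 10, 16, 6, 2, 8, 9, 0, 11, 4, 13, 14, 1, 17, 15]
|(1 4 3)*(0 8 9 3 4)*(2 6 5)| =|(0 8 9 3 1)(2 6 5)| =15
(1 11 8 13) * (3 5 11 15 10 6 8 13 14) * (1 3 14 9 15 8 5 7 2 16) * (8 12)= (1 12 8 9 15 10 6 5 11 13 3 7 2 16)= [0, 12, 16, 7, 4, 11, 5, 2, 9, 15, 6, 13, 8, 3, 14, 10, 1]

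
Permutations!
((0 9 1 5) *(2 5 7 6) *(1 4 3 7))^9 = (0 9 4 3 7 6 2 5)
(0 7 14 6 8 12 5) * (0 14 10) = (0 7 10)(5 14 6 8 12) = [7, 1, 2, 3, 4, 14, 8, 10, 12, 9, 0, 11, 5, 13, 6]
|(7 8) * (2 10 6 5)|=|(2 10 6 5)(7 8)|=4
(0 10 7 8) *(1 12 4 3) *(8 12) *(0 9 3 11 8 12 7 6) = (0 10 6)(1 12 4 11 8 9 3) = [10, 12, 2, 1, 11, 5, 0, 7, 9, 3, 6, 8, 4]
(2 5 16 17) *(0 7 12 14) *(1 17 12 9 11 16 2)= [7, 17, 5, 3, 4, 2, 6, 9, 8, 11, 10, 16, 14, 13, 0, 15, 12, 1]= (0 7 9 11 16 12 14)(1 17)(2 5)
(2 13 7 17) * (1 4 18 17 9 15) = (1 4 18 17 2 13 7 9 15) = [0, 4, 13, 3, 18, 5, 6, 9, 8, 15, 10, 11, 12, 7, 14, 1, 16, 2, 17]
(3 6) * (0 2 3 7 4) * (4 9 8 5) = (0 2 3 6 7 9 8 5 4) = [2, 1, 3, 6, 0, 4, 7, 9, 5, 8]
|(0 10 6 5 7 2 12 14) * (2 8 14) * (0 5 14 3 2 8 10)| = 20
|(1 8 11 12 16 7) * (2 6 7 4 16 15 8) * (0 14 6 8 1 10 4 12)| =|(0 14 6 7 10 4 16 12 15 1 2 8 11)| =13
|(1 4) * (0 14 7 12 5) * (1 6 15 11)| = |(0 14 7 12 5)(1 4 6 15 11)| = 5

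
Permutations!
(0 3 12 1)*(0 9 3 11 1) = (0 11 1 9 3 12) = [11, 9, 2, 12, 4, 5, 6, 7, 8, 3, 10, 1, 0]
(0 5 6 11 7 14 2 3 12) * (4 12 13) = (0 5 6 11 7 14 2 3 13 4 12) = [5, 1, 3, 13, 12, 6, 11, 14, 8, 9, 10, 7, 0, 4, 2]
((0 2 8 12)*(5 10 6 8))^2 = ((0 2 5 10 6 8 12))^2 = (0 5 6 12 2 10 8)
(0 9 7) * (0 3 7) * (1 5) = [9, 5, 2, 7, 4, 1, 6, 3, 8, 0] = (0 9)(1 5)(3 7)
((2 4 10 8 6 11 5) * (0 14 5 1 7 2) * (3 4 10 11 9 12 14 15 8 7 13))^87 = (0 5 14 12 9 6 8 15)(1 3 11 13 4)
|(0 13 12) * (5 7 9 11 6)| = 15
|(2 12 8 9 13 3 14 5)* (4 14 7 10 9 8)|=5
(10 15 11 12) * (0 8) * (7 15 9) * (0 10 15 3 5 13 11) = [8, 1, 2, 5, 4, 13, 6, 3, 10, 7, 9, 12, 15, 11, 14, 0] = (0 8 10 9 7 3 5 13 11 12 15)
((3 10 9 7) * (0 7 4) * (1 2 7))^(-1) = ((0 1 2 7 3 10 9 4))^(-1) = (0 4 9 10 3 7 2 1)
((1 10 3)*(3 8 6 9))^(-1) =((1 10 8 6 9 3))^(-1) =(1 3 9 6 8 10)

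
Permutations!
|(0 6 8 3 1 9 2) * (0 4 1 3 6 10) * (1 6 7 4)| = |(0 10)(1 9 2)(4 6 8 7)| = 12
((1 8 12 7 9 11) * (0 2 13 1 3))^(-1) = (0 3 11 9 7 12 8 1 13 2)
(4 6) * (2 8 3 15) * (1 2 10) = (1 2 8 3 15 10)(4 6) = [0, 2, 8, 15, 6, 5, 4, 7, 3, 9, 1, 11, 12, 13, 14, 10]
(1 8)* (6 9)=(1 8)(6 9)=[0, 8, 2, 3, 4, 5, 9, 7, 1, 6]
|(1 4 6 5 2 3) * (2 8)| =|(1 4 6 5 8 2 3)| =7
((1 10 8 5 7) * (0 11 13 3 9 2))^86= (0 13 9)(1 10 8 5 7)(2 11 3)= ((0 11 13 3 9 2)(1 10 8 5 7))^86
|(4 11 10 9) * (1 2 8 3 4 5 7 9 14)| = |(1 2 8 3 4 11 10 14)(5 7 9)| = 24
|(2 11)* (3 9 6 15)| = |(2 11)(3 9 6 15)| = 4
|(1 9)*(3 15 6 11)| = |(1 9)(3 15 6 11)| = 4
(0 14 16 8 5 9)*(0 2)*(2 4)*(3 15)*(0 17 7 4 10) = (0 14 16 8 5 9 10)(2 17 7 4)(3 15) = [14, 1, 17, 15, 2, 9, 6, 4, 5, 10, 0, 11, 12, 13, 16, 3, 8, 7]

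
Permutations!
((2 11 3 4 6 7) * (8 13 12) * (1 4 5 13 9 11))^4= (1 2 7 6 4)(3 8 5 9 13 11 12)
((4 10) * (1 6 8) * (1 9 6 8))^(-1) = (1 6 9 8)(4 10)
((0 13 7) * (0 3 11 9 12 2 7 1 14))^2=((0 13 1 14)(2 7 3 11 9 12))^2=(0 1)(2 3 9)(7 11 12)(13 14)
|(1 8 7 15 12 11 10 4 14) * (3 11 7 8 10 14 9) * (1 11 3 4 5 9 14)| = |(1 10 5 9 4 14 11)(7 15 12)| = 21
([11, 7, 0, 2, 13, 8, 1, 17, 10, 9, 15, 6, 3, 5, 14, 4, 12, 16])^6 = [16, 2, 17, 7, 4, 5, 3, 0, 8, 9, 10, 12, 1, 13, 14, 15, 6, 11]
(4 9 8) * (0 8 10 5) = (0 8 4 9 10 5) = [8, 1, 2, 3, 9, 0, 6, 7, 4, 10, 5]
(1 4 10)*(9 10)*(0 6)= (0 6)(1 4 9 10)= [6, 4, 2, 3, 9, 5, 0, 7, 8, 10, 1]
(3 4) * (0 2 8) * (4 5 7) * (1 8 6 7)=(0 2 6 7 4 3 5 1 8)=[2, 8, 6, 5, 3, 1, 7, 4, 0]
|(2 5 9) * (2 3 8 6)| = 6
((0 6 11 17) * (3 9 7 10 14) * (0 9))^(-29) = (0 14 7 17 6 3 10 9 11)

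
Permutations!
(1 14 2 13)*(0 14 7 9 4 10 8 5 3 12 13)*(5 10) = (0 14 2)(1 7 9 4 5 3 12 13)(8 10) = [14, 7, 0, 12, 5, 3, 6, 9, 10, 4, 8, 11, 13, 1, 2]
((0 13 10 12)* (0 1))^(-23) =((0 13 10 12 1))^(-23) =(0 10 1 13 12)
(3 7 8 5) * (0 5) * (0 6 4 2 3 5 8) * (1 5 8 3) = (0 3 7)(1 5 8 6 4 2) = [3, 5, 1, 7, 2, 8, 4, 0, 6]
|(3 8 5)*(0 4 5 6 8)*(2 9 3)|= |(0 4 5 2 9 3)(6 8)|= 6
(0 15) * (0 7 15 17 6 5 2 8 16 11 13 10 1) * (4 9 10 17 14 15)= [14, 0, 8, 3, 9, 2, 5, 4, 16, 10, 1, 13, 12, 17, 15, 7, 11, 6]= (0 14 15 7 4 9 10 1)(2 8 16 11 13 17 6 5)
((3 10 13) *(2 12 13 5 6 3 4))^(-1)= ((2 12 13 4)(3 10 5 6))^(-1)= (2 4 13 12)(3 6 5 10)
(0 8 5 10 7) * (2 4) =(0 8 5 10 7)(2 4) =[8, 1, 4, 3, 2, 10, 6, 0, 5, 9, 7]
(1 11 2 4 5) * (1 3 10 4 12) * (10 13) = [0, 11, 12, 13, 5, 3, 6, 7, 8, 9, 4, 2, 1, 10] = (1 11 2 12)(3 13 10 4 5)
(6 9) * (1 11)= (1 11)(6 9)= [0, 11, 2, 3, 4, 5, 9, 7, 8, 6, 10, 1]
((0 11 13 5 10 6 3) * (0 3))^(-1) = ((0 11 13 5 10 6))^(-1) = (0 6 10 5 13 11)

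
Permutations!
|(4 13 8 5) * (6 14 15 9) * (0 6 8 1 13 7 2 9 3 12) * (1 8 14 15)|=45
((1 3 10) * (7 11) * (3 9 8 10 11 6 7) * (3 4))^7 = (1 10 8 9)(3 11 4)(6 7)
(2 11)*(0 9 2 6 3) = (0 9 2 11 6 3) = [9, 1, 11, 0, 4, 5, 3, 7, 8, 2, 10, 6]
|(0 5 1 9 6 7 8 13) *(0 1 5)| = |(1 9 6 7 8 13)| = 6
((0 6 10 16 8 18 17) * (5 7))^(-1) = (0 17 18 8 16 10 6)(5 7)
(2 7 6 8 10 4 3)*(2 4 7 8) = (2 8 10 7 6)(3 4) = [0, 1, 8, 4, 3, 5, 2, 6, 10, 9, 7]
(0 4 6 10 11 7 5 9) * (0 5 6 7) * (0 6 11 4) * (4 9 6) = (4 7 11)(5 6 10 9) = [0, 1, 2, 3, 7, 6, 10, 11, 8, 5, 9, 4]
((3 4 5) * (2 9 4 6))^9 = ((2 9 4 5 3 6))^9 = (2 5)(3 9)(4 6)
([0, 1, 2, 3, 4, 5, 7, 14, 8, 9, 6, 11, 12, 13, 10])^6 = (6 14)(7 10)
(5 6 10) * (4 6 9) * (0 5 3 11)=(0 5 9 4 6 10 3 11)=[5, 1, 2, 11, 6, 9, 10, 7, 8, 4, 3, 0]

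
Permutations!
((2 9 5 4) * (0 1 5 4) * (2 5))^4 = (0 4 2)(1 5 9)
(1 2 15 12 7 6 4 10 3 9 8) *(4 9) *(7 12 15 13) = (15)(1 2 13 7 6 9 8)(3 4 10) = [0, 2, 13, 4, 10, 5, 9, 6, 1, 8, 3, 11, 12, 7, 14, 15]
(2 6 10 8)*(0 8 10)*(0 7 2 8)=(10)(2 6 7)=[0, 1, 6, 3, 4, 5, 7, 2, 8, 9, 10]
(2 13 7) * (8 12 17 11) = (2 13 7)(8 12 17 11) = [0, 1, 13, 3, 4, 5, 6, 2, 12, 9, 10, 8, 17, 7, 14, 15, 16, 11]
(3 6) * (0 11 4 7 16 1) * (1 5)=(0 11 4 7 16 5 1)(3 6)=[11, 0, 2, 6, 7, 1, 3, 16, 8, 9, 10, 4, 12, 13, 14, 15, 5]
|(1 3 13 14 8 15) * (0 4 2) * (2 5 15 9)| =11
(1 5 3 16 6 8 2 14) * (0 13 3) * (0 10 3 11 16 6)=(0 13 11 16)(1 5 10 3 6 8 2 14)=[13, 5, 14, 6, 4, 10, 8, 7, 2, 9, 3, 16, 12, 11, 1, 15, 0]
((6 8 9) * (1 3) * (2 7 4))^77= (1 3)(2 4 7)(6 9 8)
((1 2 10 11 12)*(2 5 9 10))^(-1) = (1 12 11 10 9 5)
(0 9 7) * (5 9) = (0 5 9 7) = [5, 1, 2, 3, 4, 9, 6, 0, 8, 7]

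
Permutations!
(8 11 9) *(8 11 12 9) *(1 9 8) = (1 9 11)(8 12) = [0, 9, 2, 3, 4, 5, 6, 7, 12, 11, 10, 1, 8]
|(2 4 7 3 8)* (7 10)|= |(2 4 10 7 3 8)|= 6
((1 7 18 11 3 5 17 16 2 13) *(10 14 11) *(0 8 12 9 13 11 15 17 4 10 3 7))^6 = (2 4)(3 17)(5 16)(7 14)(10 11)(15 18)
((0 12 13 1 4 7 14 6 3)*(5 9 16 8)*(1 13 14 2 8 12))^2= (0 4 2 5 16 14 3 1 7 8 9 12 6)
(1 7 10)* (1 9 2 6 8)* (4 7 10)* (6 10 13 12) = (1 13 12 6 8)(2 10 9)(4 7) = [0, 13, 10, 3, 7, 5, 8, 4, 1, 2, 9, 11, 6, 12]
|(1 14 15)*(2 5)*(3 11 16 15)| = 6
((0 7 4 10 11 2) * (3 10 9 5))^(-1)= ((0 7 4 9 5 3 10 11 2))^(-1)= (0 2 11 10 3 5 9 4 7)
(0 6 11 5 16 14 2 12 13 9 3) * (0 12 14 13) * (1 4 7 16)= (0 6 11 5 1 4 7 16 13 9 3 12)(2 14)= [6, 4, 14, 12, 7, 1, 11, 16, 8, 3, 10, 5, 0, 9, 2, 15, 13]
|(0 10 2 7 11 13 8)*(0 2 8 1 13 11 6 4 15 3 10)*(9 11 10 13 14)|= |(1 14 9 11 10 8 2 7 6 4 15 3 13)|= 13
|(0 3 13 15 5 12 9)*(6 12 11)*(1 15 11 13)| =|(0 3 1 15 5 13 11 6 12 9)| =10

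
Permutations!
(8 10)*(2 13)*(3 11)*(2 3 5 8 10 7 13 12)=[0, 1, 12, 11, 4, 8, 6, 13, 7, 9, 10, 5, 2, 3]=(2 12)(3 11 5 8 7 13)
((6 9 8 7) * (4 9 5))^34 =(4 6 8)(5 7 9)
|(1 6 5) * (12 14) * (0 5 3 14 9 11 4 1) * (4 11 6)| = 10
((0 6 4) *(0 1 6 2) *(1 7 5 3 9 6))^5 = (0 2)(3 5 7 4 6 9)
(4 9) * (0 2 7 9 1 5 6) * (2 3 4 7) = (0 3 4 1 5 6)(7 9) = [3, 5, 2, 4, 1, 6, 0, 9, 8, 7]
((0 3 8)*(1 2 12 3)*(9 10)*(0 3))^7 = ((0 1 2 12)(3 8)(9 10))^7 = (0 12 2 1)(3 8)(9 10)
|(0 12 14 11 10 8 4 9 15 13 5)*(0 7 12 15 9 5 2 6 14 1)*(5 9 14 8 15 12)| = 30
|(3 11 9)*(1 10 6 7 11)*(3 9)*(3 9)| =7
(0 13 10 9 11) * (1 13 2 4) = (0 2 4 1 13 10 9 11) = [2, 13, 4, 3, 1, 5, 6, 7, 8, 11, 9, 0, 12, 10]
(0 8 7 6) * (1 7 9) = [8, 7, 2, 3, 4, 5, 0, 6, 9, 1] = (0 8 9 1 7 6)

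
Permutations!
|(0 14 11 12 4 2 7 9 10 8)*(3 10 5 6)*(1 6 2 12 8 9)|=|(0 14 11 8)(1 6 3 10 9 5 2 7)(4 12)|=8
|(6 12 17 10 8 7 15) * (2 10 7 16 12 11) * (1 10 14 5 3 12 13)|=|(1 10 8 16 13)(2 14 5 3 12 17 7 15 6 11)|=10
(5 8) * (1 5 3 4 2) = [0, 5, 1, 4, 2, 8, 6, 7, 3] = (1 5 8 3 4 2)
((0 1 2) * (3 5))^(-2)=(5)(0 1 2)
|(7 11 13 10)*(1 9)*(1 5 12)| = 4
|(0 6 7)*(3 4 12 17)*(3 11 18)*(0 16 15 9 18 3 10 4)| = 13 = |(0 6 7 16 15 9 18 10 4 12 17 11 3)|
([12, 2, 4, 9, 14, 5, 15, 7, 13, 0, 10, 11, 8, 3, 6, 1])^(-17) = (0 12 8 13 3 9)(1 2 4 14 6 15)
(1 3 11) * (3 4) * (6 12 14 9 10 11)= (1 4 3 6 12 14 9 10 11)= [0, 4, 2, 6, 3, 5, 12, 7, 8, 10, 11, 1, 14, 13, 9]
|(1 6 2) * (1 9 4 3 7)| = 7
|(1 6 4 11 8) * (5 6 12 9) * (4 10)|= 9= |(1 12 9 5 6 10 4 11 8)|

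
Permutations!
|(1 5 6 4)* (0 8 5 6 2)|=12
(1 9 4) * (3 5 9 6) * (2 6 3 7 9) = (1 3 5 2 6 7 9 4) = [0, 3, 6, 5, 1, 2, 7, 9, 8, 4]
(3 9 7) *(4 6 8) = (3 9 7)(4 6 8) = [0, 1, 2, 9, 6, 5, 8, 3, 4, 7]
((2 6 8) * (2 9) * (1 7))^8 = ((1 7)(2 6 8 9))^8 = (9)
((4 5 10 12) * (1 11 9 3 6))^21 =(1 11 9 3 6)(4 5 10 12)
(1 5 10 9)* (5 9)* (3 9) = (1 3 9)(5 10) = [0, 3, 2, 9, 4, 10, 6, 7, 8, 1, 5]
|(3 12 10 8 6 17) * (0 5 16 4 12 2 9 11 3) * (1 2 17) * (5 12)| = |(0 12 10 8 6 1 2 9 11 3 17)(4 5 16)| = 33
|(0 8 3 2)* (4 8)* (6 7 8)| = |(0 4 6 7 8 3 2)| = 7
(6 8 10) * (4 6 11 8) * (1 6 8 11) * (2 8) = (11)(1 6 4 2 8 10) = [0, 6, 8, 3, 2, 5, 4, 7, 10, 9, 1, 11]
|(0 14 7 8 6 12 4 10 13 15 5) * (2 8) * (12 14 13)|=60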